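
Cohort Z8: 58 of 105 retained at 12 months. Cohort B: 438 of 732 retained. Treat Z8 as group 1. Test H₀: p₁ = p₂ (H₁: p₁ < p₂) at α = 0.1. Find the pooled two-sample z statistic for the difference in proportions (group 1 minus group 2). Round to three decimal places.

p̂₁ = 58/105 ≈ 0.55238, p̂₂ = 438/732 ≈ 0.59836.
Pooled p̂ = (58+438)/(105+732) = 496/837 = 0.59259.
SE = √(p̂(1−p̂)(1/n₁+1/n₂)) = √(0.59259·0.40741·0.0108899) = √(0.00262912) = 0.05127.
z = (0.55238 − 0.59836)/0.05127 = -0.04598/0.05127 = -0.897.
p-value = P(Z < -0.897) ≈ 0.1849. With α = 0.1, fail to reject H₀.

z = -0.897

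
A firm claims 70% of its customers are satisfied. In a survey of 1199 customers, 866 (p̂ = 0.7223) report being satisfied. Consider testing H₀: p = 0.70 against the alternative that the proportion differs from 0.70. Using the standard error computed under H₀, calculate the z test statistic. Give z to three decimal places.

p̂ = 866/1199 ≈ 0.72227.
SE = √(p₀(1−p₀)/n) = √(0.21/1199) = 0.01323.
z = (0.72227 − 0.7)/0.01323 = 0.02227/0.01323 = 1.683.
Two-sided p-value ≈ 2·Φ(−1.683) = 0.0924.

z = 1.683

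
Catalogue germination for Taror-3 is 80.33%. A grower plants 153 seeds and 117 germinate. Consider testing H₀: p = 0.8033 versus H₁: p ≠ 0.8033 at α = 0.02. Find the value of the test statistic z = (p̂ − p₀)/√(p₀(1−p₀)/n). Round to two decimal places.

z = -1.20

p̂ = 117/153 ≈ 0.7647.
Under H₀, SE = √(0.8033·0.1967/153) = √(0.00103274) = 0.0321.
z = (0.7647 − 0.8033)/0.0321 = -0.0386/0.0321 = -1.20.
Two-sided p-value ≈ 2·Φ(−1.201) = 0.2298, so at α = 0.02 we fail to reject H₀.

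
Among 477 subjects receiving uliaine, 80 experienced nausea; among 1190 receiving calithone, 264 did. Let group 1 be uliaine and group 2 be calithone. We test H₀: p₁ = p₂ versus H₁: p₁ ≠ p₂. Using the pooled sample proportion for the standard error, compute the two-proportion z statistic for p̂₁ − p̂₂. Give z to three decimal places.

p̂₁ = 80/477 = 0.167715, p̂₂ = 264/1190 = 0.221849.
Pooled p̂ = (80+264)/(477+1190) = 344/1667 = 0.206359.
SE = √(p̂(1−p̂)(1/n₁+1/n₂)) = √(0.206359·0.793641·0.00293677) = √(0.000480969) = 0.021931.
z = (0.167715 − 0.221849)/0.021931 = -0.054134/0.021931 = -2.468.
Two-sided p-value ≈ 2·Φ(−2.468) = 0.0136.

z = -2.468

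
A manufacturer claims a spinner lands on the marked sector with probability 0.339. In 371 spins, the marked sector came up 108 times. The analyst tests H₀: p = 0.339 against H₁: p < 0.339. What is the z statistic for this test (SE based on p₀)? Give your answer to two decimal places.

z = -1.95

p̂ = 108/371 ≈ 0.2911.
Standard error under H₀: √(0.339×0.661/371) = 0.0246.
z = (0.2911 − 0.339)/0.0246 = -0.0479/0.0246 = -1.95.
p-value = P(Z < -1.949) ≈ 0.0257.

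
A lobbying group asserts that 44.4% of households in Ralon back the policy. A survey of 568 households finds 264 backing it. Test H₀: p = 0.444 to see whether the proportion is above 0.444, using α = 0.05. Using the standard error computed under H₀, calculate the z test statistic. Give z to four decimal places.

z = 0.9972

p̂ = 264/568 ≈ 0.464789.
Standard error under H₀: √(0.444×0.556/568) = 0.020848.
z = (0.464789 − 0.444)/0.020848 = 0.020789/0.020848 = 0.9972.
p-value = P(Z > 0.997) ≈ 0.1593. With α = 0.05, fail to reject H₀.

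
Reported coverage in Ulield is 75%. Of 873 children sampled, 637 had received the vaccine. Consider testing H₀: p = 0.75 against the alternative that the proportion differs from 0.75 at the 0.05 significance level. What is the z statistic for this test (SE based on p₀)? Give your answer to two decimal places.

z = -1.39

p̂ = 637/873 ≈ 0.72967.
Standard error under H₀: √(0.75×0.25/873) = 0.01466.
z = (0.72967 − 0.75)/0.01466 = -0.02033/0.01466 = -1.39.
Two-sided p-value ≈ 2·Φ(−1.387) = 0.1653; since p > α = 0.05, fail to reject H₀.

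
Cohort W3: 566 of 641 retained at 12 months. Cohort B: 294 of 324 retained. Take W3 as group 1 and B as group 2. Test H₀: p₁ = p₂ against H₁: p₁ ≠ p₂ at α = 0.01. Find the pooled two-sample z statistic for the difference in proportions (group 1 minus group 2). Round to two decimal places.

p̂₁ = 566/641 ≈ 0.8830, p̂₂ = 294/324 ≈ 0.9074.
Pooled p̂ = (566+294)/(641+324) = 860/965 = 0.8912.
SE = √(0.096969 × 0.00464648) = 0.0212.
z = (0.8830 − 0.9074)/0.0212 = -0.0244/0.0212 = -1.15.
Two-sided p-value ≈ 2·Φ(−1.150) = 0.2501. With α = 0.01, fail to reject H₀.

z = -1.15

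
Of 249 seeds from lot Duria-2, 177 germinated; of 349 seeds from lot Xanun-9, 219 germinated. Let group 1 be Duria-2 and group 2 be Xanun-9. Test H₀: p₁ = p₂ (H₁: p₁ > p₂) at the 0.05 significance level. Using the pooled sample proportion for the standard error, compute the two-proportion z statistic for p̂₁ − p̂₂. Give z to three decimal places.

p̂₁ = 177/249 ≈ 0.71084, p̂₂ = 219/349 ≈ 0.62751.
Pooled p̂ = (177+219)/(249+349) = 396/598 = 0.66221.
SE = √(p̂(1−p̂)(1/n₁+1/n₂)) = √(0.66221·0.33779·0.00688139) = √(0.00153929) = 0.03923.
z = (0.71084 − 0.62751)/0.03923 = 0.08333/0.03923 = 2.124.
p-value = P(Z > 2.124) ≈ 0.0168. With α = 0.05, reject H₀.

z = 2.124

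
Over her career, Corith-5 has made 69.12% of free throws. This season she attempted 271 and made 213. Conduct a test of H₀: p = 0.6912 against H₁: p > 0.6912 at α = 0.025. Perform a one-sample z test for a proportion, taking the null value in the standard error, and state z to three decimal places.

z = 3.377

p̂ = 213/271 = 0.785978.
SE = √(p₀(1−p₀)/n) = √(0.21344/271) = 0.028064.
z = (0.785978 − 0.6912)/0.028064 = 0.094778/0.028064 = 3.377.
p-value = P(Z > 3.377) ≈ 0.0004; since p < α = 0.025, reject H₀.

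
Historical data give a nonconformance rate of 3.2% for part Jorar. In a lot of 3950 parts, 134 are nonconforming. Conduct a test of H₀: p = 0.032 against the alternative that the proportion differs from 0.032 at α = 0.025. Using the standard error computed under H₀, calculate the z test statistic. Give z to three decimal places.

z = 0.687

p̂ = 134/3950 = 0.033924.
Standard error under H₀: √(0.032×0.968/3950) = 0.002800.
z = (0.033924 − 0.032)/0.002800 = 0.001924/0.002800 = 0.687.
p-value = 2·P(Z > 0.687) ≈ 0.4920. With α = 0.025, fail to reject H₀.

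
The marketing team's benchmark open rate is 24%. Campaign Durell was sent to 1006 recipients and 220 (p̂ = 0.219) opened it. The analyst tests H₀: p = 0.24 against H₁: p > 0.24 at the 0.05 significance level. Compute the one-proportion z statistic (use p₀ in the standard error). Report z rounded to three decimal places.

p̂ = 220/1006 ≈ 0.218688.
Under H₀, SE = √(0.24·0.76/1006) = √(0.000181312) = 0.013465.
z = (0.218688 − 0.24)/0.013465 = -0.021312/0.013465 = -1.583.
p-value = P(Z > -1.583) ≈ 0.9433, so at α = 0.05 we fail to reject H₀.

z = -1.583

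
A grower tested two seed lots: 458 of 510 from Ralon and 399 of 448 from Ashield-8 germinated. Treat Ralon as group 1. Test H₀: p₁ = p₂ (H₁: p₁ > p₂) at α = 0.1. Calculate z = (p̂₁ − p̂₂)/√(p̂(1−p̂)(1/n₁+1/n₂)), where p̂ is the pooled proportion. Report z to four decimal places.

z = 0.3728

p̂₁ = 458/510 = 0.898039, p̂₂ = 399/448 = 0.890625.
Pooled p̂ = (458+399)/(510+448) = 857/958 = 0.894572.
SE = √(0.0943129 × 0.00419293) = 0.019886.
z = (0.898039 − 0.890625)/0.019886 = 0.007414/0.019886 = 0.3728.
p-value = P(Z > 0.373) ≈ 0.3546, so at α = 0.1 we fail to reject H₀.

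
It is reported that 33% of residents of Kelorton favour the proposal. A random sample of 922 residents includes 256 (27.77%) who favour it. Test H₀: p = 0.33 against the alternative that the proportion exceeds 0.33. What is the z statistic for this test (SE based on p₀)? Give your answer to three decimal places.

z = -3.380

p̂ = 256/922 = 0.277657.
Under H₀, SE = √(0.33·0.67/922) = √(0.000239805) = 0.015486.
z = (0.277657 − 0.33)/0.015486 = -0.052343/0.015486 = -3.380.
p-value = P(Z > -3.380) ≈ 0.9996.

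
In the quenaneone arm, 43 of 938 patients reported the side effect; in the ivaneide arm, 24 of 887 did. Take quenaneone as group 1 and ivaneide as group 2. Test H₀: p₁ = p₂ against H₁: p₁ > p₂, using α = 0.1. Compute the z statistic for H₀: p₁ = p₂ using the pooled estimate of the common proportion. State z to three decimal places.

p̂₁ = 43/938 = 0.045842, p̂₂ = 24/887 = 0.027057.
Pooled p̂ = (43+24)/(938+887) = 67/1825 = 0.036712.
SE = √(0.0353645 × 0.00219349) = 0.008807.
z = (0.045842 − 0.027057)/0.008807 = 0.018785/0.008807 = 2.133.
p-value = P(Z > 2.133) ≈ 0.0165; since p < α = 0.1, reject H₀.

z = 2.133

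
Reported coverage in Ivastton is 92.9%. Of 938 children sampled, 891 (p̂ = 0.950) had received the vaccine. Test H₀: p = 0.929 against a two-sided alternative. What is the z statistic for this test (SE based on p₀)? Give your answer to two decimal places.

z = 2.49

p̂ = 891/938 = 0.9499.
SE = √(p₀(1−p₀)/n) = √(0.065959/938) = 0.0084.
z = (0.9499 − 0.929)/0.0084 = 0.0209/0.0084 = 2.49.
p-value = 2·P(Z > 2.492) ≈ 0.0127.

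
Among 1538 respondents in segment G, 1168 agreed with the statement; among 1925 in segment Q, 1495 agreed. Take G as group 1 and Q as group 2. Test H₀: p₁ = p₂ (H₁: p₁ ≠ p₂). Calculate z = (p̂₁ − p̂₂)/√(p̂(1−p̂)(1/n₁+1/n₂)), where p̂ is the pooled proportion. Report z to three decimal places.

p̂₁ = 1168/1538 = 0.75943, p̂₂ = 1495/1925 = 0.77662.
Pooled p̂ = (1168+1495)/(1538+1925) = 2663/3463 = 0.76899.
SE = √(p̂(1−p̂)(1/n₁+1/n₂)) = √(0.76899·0.23101·0.00116968) = √(0.000207789) = 0.01441.
z = (0.75943 − 0.77662)/0.01441 = -0.01719/0.01441 = -1.193.

z = -1.193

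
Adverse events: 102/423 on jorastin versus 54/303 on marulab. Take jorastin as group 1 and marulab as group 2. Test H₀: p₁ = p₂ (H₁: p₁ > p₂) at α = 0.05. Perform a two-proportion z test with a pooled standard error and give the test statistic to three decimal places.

z = 2.035

p̂₁ = 102/423 = 0.24113, p̂₂ = 54/303 = 0.17822.
Pooled p̂ = (102+54)/(423+303) = 156/726 = 0.21488.
SE = √(0.168704 × 0.0056644) = 0.03091.
z = (0.24113 − 0.17822)/0.03091 = 0.06291/0.03091 = 2.035.
p-value = P(Z > 2.035) ≈ 0.0209. With α = 0.05, reject H₀.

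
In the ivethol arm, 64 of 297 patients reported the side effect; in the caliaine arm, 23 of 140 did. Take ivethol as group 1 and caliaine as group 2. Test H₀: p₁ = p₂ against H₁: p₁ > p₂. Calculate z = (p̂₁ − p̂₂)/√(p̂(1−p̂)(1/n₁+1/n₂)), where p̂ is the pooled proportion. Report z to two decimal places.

z = 1.25

p̂₁ = 64/297 ≈ 0.2155, p̂₂ = 23/140 ≈ 0.1643.
Pooled p̂ = (64+23)/(297+140) = 87/437 = 0.1991.
SE = √(0.15945 × 0.0105099) = 0.0409.
z = (0.2155 − 0.1643)/0.0409 = 0.0512/0.0409 = 1.25.
p-value = P(Z > 1.251) ≈ 0.1055.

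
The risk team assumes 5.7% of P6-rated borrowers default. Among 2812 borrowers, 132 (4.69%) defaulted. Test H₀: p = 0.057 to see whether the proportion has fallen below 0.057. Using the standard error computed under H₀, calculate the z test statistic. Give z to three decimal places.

p̂ = 132/2812 ≈ 0.046942.
Under H₀, SE = √(0.057·0.943/2812) = √(1.91149e-05) = 0.004372.
z = (0.046942 − 0.057)/0.004372 = -0.010058/0.004372 = -2.301.

z = -2.301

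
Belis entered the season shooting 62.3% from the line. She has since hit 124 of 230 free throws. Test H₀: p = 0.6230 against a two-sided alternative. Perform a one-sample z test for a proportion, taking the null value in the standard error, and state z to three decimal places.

p̂ = 124/230 = 0.539130.
Under H₀, SE = √(0.623·0.377/230) = √(0.00102118) = 0.031956.
z = (0.539130 − 0.623)/0.031956 = -0.083870/0.031956 = -2.625.
Two-sided p-value ≈ 2·Φ(−2.625) = 0.0087.

z = -2.625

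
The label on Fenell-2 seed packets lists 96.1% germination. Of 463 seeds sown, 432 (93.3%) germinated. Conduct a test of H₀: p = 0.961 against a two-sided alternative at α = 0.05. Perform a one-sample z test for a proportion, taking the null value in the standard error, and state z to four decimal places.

z = -3.1071

p̂ = 432/463 ≈ 0.933045.
Standard error under H₀: √(0.961×0.039/463) = 0.008997.
z = (0.933045 − 0.961)/0.008997 = -0.027955/0.008997 = -3.1071.
p-value = 2·P(Z > 3.107) ≈ 0.0019. With α = 0.05, reject H₀.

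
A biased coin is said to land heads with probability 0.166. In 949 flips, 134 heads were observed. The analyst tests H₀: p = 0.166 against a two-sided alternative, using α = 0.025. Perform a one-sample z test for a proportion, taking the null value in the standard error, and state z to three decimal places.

p̂ = 134/949 = 0.14120.
Under H₀, SE = √(0.166·0.834/949) = √(0.000145884) = 0.01208.
z = (0.14120 − 0.166)/0.01208 = -0.02480/0.01208 = -2.053.
Two-sided p-value ≈ 2·Φ(−2.053) = 0.0401; since p > α = 0.025, fail to reject H₀.

z = -2.053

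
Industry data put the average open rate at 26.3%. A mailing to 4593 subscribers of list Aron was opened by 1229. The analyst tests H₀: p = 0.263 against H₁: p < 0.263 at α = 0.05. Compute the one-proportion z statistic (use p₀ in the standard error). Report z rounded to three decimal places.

p̂ = 1229/4593 ≈ 0.26758.
Under H₀, SE = √(0.263·0.737/4593) = √(4.22014e-05) = 0.00650.
z = (0.26758 − 0.263)/0.00650 = 0.00458/0.00650 = 0.705.
p-value = P(Z < 0.705) ≈ 0.7597; since p > α = 0.05, fail to reject H₀.

z = 0.705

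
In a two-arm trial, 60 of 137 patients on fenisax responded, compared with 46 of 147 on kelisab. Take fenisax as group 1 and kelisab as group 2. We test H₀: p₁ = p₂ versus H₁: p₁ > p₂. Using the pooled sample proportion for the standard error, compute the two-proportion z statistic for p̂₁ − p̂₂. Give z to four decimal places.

p̂₁ = 60/137 ≈ 0.437956, p̂₂ = 46/147 ≈ 0.312925.
Pooled p̂ = (60+46)/(137+147) = 106/284 = 0.373239.
SE = √(p̂(1−p̂)(1/n₁+1/n₂)) = √(0.373239·0.626761·0.014102) = √(0.0032989) = 0.057436.
z = (0.437956 − 0.312925)/0.057436 = 0.125031/0.057436 = 2.1769.

z = 2.1769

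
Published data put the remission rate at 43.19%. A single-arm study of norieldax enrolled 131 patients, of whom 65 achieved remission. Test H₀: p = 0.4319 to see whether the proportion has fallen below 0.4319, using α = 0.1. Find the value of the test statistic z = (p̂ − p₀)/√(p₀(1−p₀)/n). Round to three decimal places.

z = 1.485

p̂ = 65/131 = 0.49618.
Standard error under H₀: √(0.4319×0.5681/131) = 0.04328.
z = (0.49618 − 0.4319)/0.04328 = 0.06428/0.04328 = 1.485.
p-value = P(Z < 1.485) ≈ 0.9313. With α = 0.1, fail to reject H₀.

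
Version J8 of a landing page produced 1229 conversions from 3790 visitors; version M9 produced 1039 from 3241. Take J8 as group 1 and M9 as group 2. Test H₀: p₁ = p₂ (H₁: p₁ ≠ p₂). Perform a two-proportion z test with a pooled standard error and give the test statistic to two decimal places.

p̂₁ = 1229/3790 ≈ 0.3243, p̂₂ = 1039/3241 ≈ 0.3206.
Pooled p̂ = (1229+1039)/(3790+3241) = 2268/7031 = 0.3226.
SE = √(p̂(1−p̂)(1/n₁+1/n₂)) = √(0.3226·0.6774·0.000572399) = √(0.00012508) = 0.0112.
z = (0.3243 − 0.3206)/0.0112 = 0.0037/0.0112 = 0.33.

z = 0.33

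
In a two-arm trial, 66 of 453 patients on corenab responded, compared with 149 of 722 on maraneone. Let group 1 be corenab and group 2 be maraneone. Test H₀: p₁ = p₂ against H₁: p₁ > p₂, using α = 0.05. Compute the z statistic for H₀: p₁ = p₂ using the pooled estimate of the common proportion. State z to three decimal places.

z = -2.618

p̂₁ = 66/453 = 0.14570, p̂₂ = 149/722 = 0.20637.
Pooled p̂ = (66+149)/(453+722) = 215/1175 = 0.18298.
SE = √(0.149498 × 0.00359255) = 0.02317.
z = (0.14570 − 0.20637)/0.02317 = -0.06067/0.02317 = -2.618.
p-value = P(Z > -2.618) ≈ 0.9956; since p > α = 0.05, fail to reject H₀.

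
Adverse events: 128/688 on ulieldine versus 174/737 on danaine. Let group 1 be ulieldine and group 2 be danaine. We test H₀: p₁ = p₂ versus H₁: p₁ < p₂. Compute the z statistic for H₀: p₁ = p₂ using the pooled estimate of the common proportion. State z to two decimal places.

z = -2.31

p̂₁ = 128/688 ≈ 0.1860, p̂₂ = 174/737 ≈ 0.2361.
Pooled p̂ = (128+174)/(688+737) = 302/1425 = 0.2119.
SE = √(p̂(1−p̂)(1/n₁+1/n₂)) = √(0.2119·0.7881·0.00281034) = √(0.000469371) = 0.0217.
z = (0.1860 − 0.2361)/0.0217 = -0.0501/0.0217 = -2.31.
p-value = P(Z < -2.310) ≈ 0.0104.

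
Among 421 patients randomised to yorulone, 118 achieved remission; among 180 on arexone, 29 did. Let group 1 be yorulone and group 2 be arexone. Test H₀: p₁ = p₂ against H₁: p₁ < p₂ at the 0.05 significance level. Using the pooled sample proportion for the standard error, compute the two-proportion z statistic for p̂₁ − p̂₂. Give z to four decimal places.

p̂₁ = 118/421 ≈ 0.280285, p̂₂ = 29/180 ≈ 0.161111.
Pooled p̂ = (118+29)/(421+180) = 147/601 = 0.244592.
SE = √(p̂(1−p̂)(1/n₁+1/n₂)) = √(0.244592·0.755408·0.00793085) = √(0.00146536) = 0.038280.
z = (0.280285 − 0.161111)/0.038280 = 0.119174/0.038280 = 3.1132.
p-value = P(Z < 3.113) ≈ 0.9991, so at α = 0.05 we fail to reject H₀.

z = 3.1132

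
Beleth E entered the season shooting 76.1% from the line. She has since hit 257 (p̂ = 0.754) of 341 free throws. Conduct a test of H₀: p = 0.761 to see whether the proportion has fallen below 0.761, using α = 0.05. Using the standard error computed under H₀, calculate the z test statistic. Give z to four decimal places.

p̂ = 257/341 = 0.753666.
Under H₀, SE = √(0.761·0.239/341) = √(0.00053337) = 0.023095.
z = (0.753666 − 0.761)/0.023095 = -0.007334/0.023095 = -0.3176.
p-value = P(Z < -0.318) ≈ 0.3754; since p > α = 0.05, fail to reject H₀.

z = -0.3176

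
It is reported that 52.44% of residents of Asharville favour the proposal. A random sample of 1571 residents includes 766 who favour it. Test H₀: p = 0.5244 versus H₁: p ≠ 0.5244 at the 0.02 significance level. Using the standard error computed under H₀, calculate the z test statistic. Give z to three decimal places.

p̂ = 766/1571 ≈ 0.487588.
Under H₀, SE = √(0.5244·0.4756/1571) = √(0.000158755) = 0.012600.
z = (0.487588 − 0.5244)/0.012600 = -0.036812/0.012600 = -2.922.
p-value = 2·P(Z > 2.922) ≈ 0.0035; since p < α = 0.02, reject H₀.

z = -2.922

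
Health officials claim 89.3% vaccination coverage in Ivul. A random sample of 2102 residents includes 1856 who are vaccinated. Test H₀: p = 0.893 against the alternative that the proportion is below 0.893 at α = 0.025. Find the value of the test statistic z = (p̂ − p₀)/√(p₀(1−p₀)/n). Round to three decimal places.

z = -1.488

p̂ = 1856/2102 = 0.88297.
SE = √(p₀(1−p₀)/n) = √(0.095551/2102) = 0.00674.
z = (0.88297 − 0.893)/0.00674 = -0.01003/0.00674 = -1.488.
p-value = P(Z < -1.488) ≈ 0.0684, so at α = 0.025 we fail to reject H₀.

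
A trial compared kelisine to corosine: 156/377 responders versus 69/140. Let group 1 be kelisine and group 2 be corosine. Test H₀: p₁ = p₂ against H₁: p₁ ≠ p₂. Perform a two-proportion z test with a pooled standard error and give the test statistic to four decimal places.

p̂₁ = 156/377 ≈ 0.413793, p̂₂ = 69/140 ≈ 0.492857.
Pooled p̂ = (156+69)/(377+140) = 225/517 = 0.435203.
SE = √(p̂(1−p̂)(1/n₁+1/n₂)) = √(0.435203·0.564797·0.00979538) = √(0.00240772) = 0.049068.
z = (0.413793 − 0.492857)/0.049068 = -0.079064/0.049068 = -1.6113.
Two-sided p-value ≈ 2·Φ(−1.611) = 0.1071.

z = -1.6113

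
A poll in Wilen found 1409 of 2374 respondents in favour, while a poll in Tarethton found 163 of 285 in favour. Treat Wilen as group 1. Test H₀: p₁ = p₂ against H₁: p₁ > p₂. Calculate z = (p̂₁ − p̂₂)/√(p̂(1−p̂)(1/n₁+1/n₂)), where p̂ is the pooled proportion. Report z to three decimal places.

z = 0.700

p̂₁ = 1409/2374 ≈ 0.59351, p̂₂ = 163/285 ≈ 0.57193.
Pooled p̂ = (1409+163)/(2374+285) = 1572/2659 = 0.59120.
SE = √(0.241683 × 0.00393) = 0.03082.
z = (0.59351 − 0.57193)/0.03082 = 0.02158/0.03082 = 0.700.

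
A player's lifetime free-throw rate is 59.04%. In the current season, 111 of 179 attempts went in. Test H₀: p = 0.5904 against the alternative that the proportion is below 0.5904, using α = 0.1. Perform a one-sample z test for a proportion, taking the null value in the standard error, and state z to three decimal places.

z = 0.808

p̂ = 111/179 = 0.62011.
SE = √(p₀(1−p₀)/n) = √(0.24183/179) = 0.03676.
z = (0.62011 − 0.5904)/0.03676 = 0.02971/0.03676 = 0.808.
p-value = P(Z < 0.808) ≈ 0.7906. With α = 0.1, fail to reject H₀.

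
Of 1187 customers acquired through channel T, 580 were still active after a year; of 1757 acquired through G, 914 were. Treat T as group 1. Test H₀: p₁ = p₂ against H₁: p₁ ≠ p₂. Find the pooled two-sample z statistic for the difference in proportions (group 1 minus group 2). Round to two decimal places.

p̂₁ = 580/1187 ≈ 0.4886, p̂₂ = 914/1757 ≈ 0.5202.
Pooled p̂ = (580+914)/(1187+1757) = 1494/2944 = 0.5075.
SE = √(0.249944 × 0.00141161) = 0.0188.
z = (0.4886 − 0.5202)/0.0188 = -0.0316/0.0188 = -1.68.

z = -1.68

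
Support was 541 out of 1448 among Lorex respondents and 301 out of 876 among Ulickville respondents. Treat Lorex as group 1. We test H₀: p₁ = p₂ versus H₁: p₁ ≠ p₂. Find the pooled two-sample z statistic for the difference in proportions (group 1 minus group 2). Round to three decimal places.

p̂₁ = 541/1448 ≈ 0.37362, p̂₂ = 301/876 ≈ 0.34361.
Pooled p̂ = (541+301)/(1448+876) = 842/2324 = 0.36231.
SE = √(p̂(1−p̂)(1/n₁+1/n₂)) = √(0.36231·0.63769·0.00183216) = √(0.000423303) = 0.02057.
z = (0.37362 − 0.34361)/0.02057 = 0.03001/0.02057 = 1.459.
p-value = 2·P(Z > 1.459) ≈ 0.1447.

z = 1.459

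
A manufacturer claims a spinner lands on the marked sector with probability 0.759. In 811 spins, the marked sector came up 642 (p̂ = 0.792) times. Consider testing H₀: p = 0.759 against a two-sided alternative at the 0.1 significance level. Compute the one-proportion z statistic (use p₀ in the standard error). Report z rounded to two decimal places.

p̂ = 642/811 = 0.7916.
Standard error under H₀: √(0.759×0.241/811) = 0.0150.
z = (0.7916 − 0.759)/0.0150 = 0.0326/0.0150 = 2.17.
Two-sided p-value ≈ 2·Φ(−2.172) = 0.0299, so at α = 0.1 we reject H₀.

z = 2.17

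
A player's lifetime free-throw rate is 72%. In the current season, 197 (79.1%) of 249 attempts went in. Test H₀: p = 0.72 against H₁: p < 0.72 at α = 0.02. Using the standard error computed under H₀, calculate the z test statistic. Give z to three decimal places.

z = 2.501

p̂ = 197/249 = 0.79116.
Under H₀, SE = √(0.72·0.28/249) = √(0.000809639) = 0.02845.
z = (0.79116 − 0.72)/0.02845 = 0.07116/0.02845 = 2.501.
p-value = P(Z < 2.501) ≈ 0.9938. With α = 0.02, fail to reject H₀.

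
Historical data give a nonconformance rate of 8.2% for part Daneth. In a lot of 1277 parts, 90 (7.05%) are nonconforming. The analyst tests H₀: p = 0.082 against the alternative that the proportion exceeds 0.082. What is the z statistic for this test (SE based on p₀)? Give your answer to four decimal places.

z = -1.5007

p̂ = 90/1277 ≈ 0.070478.
Under H₀, SE = √(0.082·0.918/1277) = √(5.89475e-05) = 0.007678.
z = (0.070478 − 0.082)/0.007678 = -0.011522/0.007678 = -1.5007.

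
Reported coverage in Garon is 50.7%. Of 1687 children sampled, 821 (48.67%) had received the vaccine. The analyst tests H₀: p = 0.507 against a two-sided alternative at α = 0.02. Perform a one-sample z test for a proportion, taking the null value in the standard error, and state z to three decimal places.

p̂ = 821/1687 ≈ 0.48666.
SE = √(p₀(1−p₀)/n) = √(0.24995/1687) = 0.01217.
z = (0.48666 − 0.507)/0.01217 = -0.02034/0.01217 = -1.671.
p-value = 2·P(Z > 1.671) ≈ 0.0948, so at α = 0.02 we fail to reject H₀.

z = -1.671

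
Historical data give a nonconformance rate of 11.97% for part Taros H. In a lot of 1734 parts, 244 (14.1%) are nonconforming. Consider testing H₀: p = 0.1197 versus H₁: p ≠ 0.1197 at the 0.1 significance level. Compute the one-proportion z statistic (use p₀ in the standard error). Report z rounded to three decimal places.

p̂ = 244/1734 ≈ 0.140715.
Standard error under H₀: √(0.1197×0.8803/1734) = 0.007795.
z = (0.140715 − 0.1197)/0.007795 = 0.021015/0.007795 = 2.696.
Two-sided p-value ≈ 2·Φ(−2.696) = 0.0070, so at α = 0.1 we reject H₀.

z = 2.696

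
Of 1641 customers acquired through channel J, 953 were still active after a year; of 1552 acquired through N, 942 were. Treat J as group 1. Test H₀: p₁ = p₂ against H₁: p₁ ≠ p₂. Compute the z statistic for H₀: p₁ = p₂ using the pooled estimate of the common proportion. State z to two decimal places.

p̂₁ = 953/1641 = 0.5807, p̂₂ = 942/1552 = 0.6070.
Pooled p̂ = (953+942)/(1641+1552) = 1895/3193 = 0.5935.
SE = √(0.24126 × 0.00125371) = 0.0174.
z = (0.5807 − 0.6070)/0.0174 = -0.0263/0.0174 = -1.51.
p-value = 2·P(Z > 1.507) ≈ 0.1317.

z = -1.51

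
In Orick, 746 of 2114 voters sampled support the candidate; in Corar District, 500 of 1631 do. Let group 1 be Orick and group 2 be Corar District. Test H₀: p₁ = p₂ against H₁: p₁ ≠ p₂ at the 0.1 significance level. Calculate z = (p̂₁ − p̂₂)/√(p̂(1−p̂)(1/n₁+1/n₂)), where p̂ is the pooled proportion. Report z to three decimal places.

p̂₁ = 746/2114 = 0.35289, p̂₂ = 500/1631 = 0.30656.
Pooled p̂ = (746+500)/(2114+1631) = 1246/3745 = 0.33271.
SE = √(0.222014 × 0.00108616) = 0.01553.
z = (0.35289 − 0.30656)/0.01553 = 0.04633/0.01553 = 2.983.
Two-sided p-value ≈ 2·Φ(−2.983) = 0.0029. With α = 0.1, reject H₀.

z = 2.983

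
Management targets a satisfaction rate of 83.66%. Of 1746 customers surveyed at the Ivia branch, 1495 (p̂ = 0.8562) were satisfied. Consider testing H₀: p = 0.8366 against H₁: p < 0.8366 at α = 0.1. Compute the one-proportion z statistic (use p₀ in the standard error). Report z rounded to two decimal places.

z = 2.22

p̂ = 1495/1746 ≈ 0.85624.
Standard error under H₀: √(0.8366×0.1634/1746) = 0.00885.
z = (0.85624 − 0.8366)/0.00885 = 0.01964/0.00885 = 2.22.
p-value = P(Z < 2.220) ≈ 0.9868, so at α = 0.1 we fail to reject H₀.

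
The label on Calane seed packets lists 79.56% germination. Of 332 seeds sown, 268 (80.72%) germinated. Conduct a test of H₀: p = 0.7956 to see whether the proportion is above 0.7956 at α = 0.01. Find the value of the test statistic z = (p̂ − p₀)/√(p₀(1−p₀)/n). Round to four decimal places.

z = 0.5254

p̂ = 268/332 = 0.807229.
Standard error under H₀: √(0.7956×0.2044/332) = 0.022132.
z = (0.807229 − 0.7956)/0.022132 = 0.011629/0.022132 = 0.5254.
p-value = P(Z > 0.525) ≈ 0.2996, so at α = 0.01 we fail to reject H₀.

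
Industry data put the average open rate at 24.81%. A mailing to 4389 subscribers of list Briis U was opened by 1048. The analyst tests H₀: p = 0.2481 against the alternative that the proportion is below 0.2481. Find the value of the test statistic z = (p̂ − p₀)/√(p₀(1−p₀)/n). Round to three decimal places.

p̂ = 1048/4389 ≈ 0.238779.
Under H₀, SE = √(0.2481·0.7519/4389) = √(4.25032e-05) = 0.006519.
z = (0.238779 − 0.2481)/0.006519 = -0.009321/0.006519 = -1.430.
p-value = P(Z < -1.430) ≈ 0.0764.

z = -1.430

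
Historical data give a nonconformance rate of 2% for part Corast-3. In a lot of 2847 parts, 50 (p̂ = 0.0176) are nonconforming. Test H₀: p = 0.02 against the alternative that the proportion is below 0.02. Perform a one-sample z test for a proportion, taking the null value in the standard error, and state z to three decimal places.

z = -0.929

p̂ = 50/2847 = 0.017562.
SE = √(p₀(1−p₀)/n) = √(0.0196/2847) = 0.002624.
z = (0.017562 − 0.02)/0.002624 = -0.002438/0.002624 = -0.929.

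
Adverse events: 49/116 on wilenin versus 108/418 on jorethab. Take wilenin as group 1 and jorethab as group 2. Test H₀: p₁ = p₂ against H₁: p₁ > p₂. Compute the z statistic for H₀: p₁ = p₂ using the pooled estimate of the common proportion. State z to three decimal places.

z = 3.431

p̂₁ = 49/116 = 0.42241, p̂₂ = 108/418 = 0.25837.
Pooled p̂ = (49+108)/(116+418) = 157/534 = 0.29401.
SE = √(p̂(1−p̂)(1/n₁+1/n₂)) = √(0.29401·0.70599·0.011013) = √(0.00228594) = 0.04781.
z = (0.42241 − 0.25837)/0.04781 = 0.16404/0.04781 = 3.431.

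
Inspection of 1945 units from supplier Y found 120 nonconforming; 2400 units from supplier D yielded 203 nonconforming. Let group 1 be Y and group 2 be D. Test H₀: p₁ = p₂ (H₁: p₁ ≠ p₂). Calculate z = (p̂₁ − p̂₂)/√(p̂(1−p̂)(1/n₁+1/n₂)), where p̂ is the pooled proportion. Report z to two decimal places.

p̂₁ = 120/1945 ≈ 0.0617, p̂₂ = 203/2400 ≈ 0.0846.
Pooled p̂ = (120+203)/(1945+2400) = 323/4345 = 0.0743.
SE = √(p̂(1−p̂)(1/n₁+1/n₂)) = √(0.0743·0.9257·0.000930805) = √(6.40507e-05) = 0.0080.
z = (0.0617 − 0.0846)/0.0080 = -0.0229/0.0080 = -2.86.
Two-sided p-value ≈ 2·Φ(−2.860) = 0.0042.

z = -2.86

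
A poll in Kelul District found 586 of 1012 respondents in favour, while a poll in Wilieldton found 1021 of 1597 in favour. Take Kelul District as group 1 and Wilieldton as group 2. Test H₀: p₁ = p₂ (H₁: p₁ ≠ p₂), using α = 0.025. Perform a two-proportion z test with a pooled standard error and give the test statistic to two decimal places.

p̂₁ = 586/1012 ≈ 0.57905, p̂₂ = 1021/1597 ≈ 0.63932.
Pooled p̂ = (586+1021)/(1012+1597) = 1607/2609 = 0.61594.
SE = √(0.236557 × 0.00161432) = 0.01954.
z = (0.57905 − 0.63932)/0.01954 = -0.06027/0.01954 = -3.08.
p-value = 2·P(Z > 3.084) ≈ 0.0020; since p < α = 0.025, reject H₀.

z = -3.08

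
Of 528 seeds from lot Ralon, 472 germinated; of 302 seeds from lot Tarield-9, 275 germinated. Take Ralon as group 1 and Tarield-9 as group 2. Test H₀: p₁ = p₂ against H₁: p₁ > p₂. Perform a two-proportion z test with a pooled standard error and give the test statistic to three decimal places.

p̂₁ = 472/528 = 0.89394, p̂₂ = 275/302 = 0.91060.
Pooled p̂ = (472+275)/(528+302) = 747/830 = 0.90000.
SE = √(0.09 × 0.0052052) = 0.02164.
z = (0.89394 − 0.91060)/0.02164 = -0.01666/0.02164 = -0.770.
p-value = P(Z > -0.770) ≈ 0.7792.

z = -0.770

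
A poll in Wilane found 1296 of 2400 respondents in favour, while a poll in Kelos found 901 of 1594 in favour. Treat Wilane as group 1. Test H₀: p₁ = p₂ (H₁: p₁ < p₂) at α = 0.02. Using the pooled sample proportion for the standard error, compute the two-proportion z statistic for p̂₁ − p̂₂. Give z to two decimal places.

z = -1.57

p̂₁ = 1296/2400 = 0.5400, p̂₂ = 901/1594 = 0.5652.
Pooled p̂ = (1296+901)/(2400+1594) = 2197/3994 = 0.5501.
SE = √(0.247492 × 0.00104402) = 0.0161.
z = (0.5400 − 0.5652)/0.0161 = -0.0252/0.0161 = -1.57.
p-value = P(Z < -1.570) ≈ 0.0582. With α = 0.02, fail to reject H₀.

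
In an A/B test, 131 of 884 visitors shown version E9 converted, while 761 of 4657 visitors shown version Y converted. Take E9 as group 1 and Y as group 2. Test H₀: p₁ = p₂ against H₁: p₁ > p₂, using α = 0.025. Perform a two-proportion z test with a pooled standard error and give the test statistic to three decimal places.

p̂₁ = 131/884 ≈ 0.14819, p̂₂ = 761/4657 ≈ 0.16341.
Pooled p̂ = (131+761)/(884+4657) = 892/5541 = 0.16098.
SE = √(p̂(1−p̂)(1/n₁+1/n₂)) = √(0.16098·0.83902·0.00134595) = √(0.000181793) = 0.01348.
z = (0.14819 − 0.16341)/0.01348 = -0.01522/0.01348 = -1.129.
p-value = P(Z > -1.129) ≈ 0.8705, so at α = 0.025 we fail to reject H₀.

z = -1.129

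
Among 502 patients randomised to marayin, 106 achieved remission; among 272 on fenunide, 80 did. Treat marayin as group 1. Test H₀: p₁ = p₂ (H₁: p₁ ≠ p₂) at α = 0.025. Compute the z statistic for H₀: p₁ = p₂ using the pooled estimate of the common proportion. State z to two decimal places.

p̂₁ = 106/502 = 0.21116, p̂₂ = 80/272 = 0.29412.
Pooled p̂ = (106+80)/(502+272) = 186/774 = 0.24031.
SE = √(0.182561 × 0.0056685) = 0.03217.
z = (0.21116 − 0.29412)/0.03217 = -0.08296/0.03217 = -2.58.
Two-sided p-value ≈ 2·Φ(−2.579) = 0.0099, so at α = 0.025 we reject H₀.

z = -2.58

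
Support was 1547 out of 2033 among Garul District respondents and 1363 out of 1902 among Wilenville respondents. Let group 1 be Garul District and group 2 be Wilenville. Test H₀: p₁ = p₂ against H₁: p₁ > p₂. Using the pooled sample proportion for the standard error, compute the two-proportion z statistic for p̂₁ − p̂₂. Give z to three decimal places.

z = 3.166

p̂₁ = 1547/2033 = 0.76094, p̂₂ = 1363/1902 = 0.71661.
Pooled p̂ = (1547+1363)/(2033+1902) = 2910/3935 = 0.73952.
SE = √(p̂(1−p̂)(1/n₁+1/n₂)) = √(0.73952·0.26048·0.00101765) = √(0.000196031) = 0.01400.
z = (0.76094 − 0.71661)/0.01400 = 0.04433/0.01400 = 3.166.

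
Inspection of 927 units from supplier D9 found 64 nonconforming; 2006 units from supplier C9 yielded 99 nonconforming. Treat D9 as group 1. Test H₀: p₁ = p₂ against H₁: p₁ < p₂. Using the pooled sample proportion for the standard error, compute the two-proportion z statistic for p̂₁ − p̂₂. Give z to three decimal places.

p̂₁ = 64/927 ≈ 0.06904, p̂₂ = 99/2006 ≈ 0.04935.
Pooled p̂ = (64+99)/(927+2006) = 163/2933 = 0.05557.
SE = √(p̂(1−p̂)(1/n₁+1/n₂)) = √(0.05557·0.94443·0.00157725) = √(8.27837e-05) = 0.00910.
z = (0.06904 − 0.04935)/0.00910 = 0.01969/0.00910 = 2.164.

z = 2.164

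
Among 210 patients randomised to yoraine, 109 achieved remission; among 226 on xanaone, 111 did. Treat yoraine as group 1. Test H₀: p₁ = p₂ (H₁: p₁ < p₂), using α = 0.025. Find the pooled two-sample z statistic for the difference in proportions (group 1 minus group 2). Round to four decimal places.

z = 0.5821

p̂₁ = 109/210 = 0.5190476, p̂₂ = 111/226 = 0.4911504.
Pooled p̂ = (109+111)/(210+226) = 220/436 = 0.5045872.
SE = √(p̂(1−p̂)(1/n₁+1/n₂)) = √(0.5045872·0.4954128·0.00918668) = √(0.00229648) = 0.0479216.
z = (0.5190476 − 0.4911504)/0.0479216 = 0.0278972/0.0479216 = 0.5821.
p-value = P(Z < 0.582) ≈ 0.7198. With α = 0.025, fail to reject H₀.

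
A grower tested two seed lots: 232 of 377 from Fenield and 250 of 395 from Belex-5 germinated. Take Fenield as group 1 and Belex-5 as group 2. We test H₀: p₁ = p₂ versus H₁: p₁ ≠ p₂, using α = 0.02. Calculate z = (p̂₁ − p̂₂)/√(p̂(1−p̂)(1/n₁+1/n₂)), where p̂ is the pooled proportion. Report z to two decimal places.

z = -0.50

p̂₁ = 232/377 ≈ 0.6154, p̂₂ = 250/395 ≈ 0.6329.
Pooled p̂ = (232+250)/(377+395) = 482/772 = 0.6244.
SE = √(0.234536 × 0.00518417) = 0.0349.
z = (0.6154 − 0.6329)/0.0349 = -0.0175/0.0349 = -0.50.
Two-sided p-value ≈ 2·Φ(−0.503) = 0.6152; since p > α = 0.02, fail to reject H₀.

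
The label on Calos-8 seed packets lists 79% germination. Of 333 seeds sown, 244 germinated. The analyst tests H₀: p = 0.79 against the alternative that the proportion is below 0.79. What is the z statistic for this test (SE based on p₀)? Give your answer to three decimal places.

z = -2.566

p̂ = 244/333 = 0.73273.
SE = √(p₀(1−p₀)/n) = √(0.1659/333) = 0.02232.
z = (0.73273 − 0.79)/0.02232 = -0.05727/0.02232 = -2.566.
p-value = P(Z < -2.566) ≈ 0.0051.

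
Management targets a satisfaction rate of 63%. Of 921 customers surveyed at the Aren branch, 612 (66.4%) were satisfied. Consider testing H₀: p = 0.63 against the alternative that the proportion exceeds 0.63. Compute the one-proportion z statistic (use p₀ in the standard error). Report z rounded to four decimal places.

z = 2.1683

p̂ = 612/921 ≈ 0.664495.
SE = √(p₀(1−p₀)/n) = √(0.2331/921) = 0.015909.
z = (0.664495 − 0.63)/0.015909 = 0.034495/0.015909 = 2.1683.
p-value = P(Z > 2.168) ≈ 0.0151.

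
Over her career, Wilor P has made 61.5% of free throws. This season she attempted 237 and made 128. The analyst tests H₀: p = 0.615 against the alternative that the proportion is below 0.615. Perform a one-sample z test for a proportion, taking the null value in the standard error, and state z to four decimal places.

z = -2.3702

p̂ = 128/237 ≈ 0.540084.
SE = √(p₀(1−p₀)/n) = √(0.23678/237) = 0.031608.
z = (0.540084 − 0.615)/0.031608 = -0.074916/0.031608 = -2.3702.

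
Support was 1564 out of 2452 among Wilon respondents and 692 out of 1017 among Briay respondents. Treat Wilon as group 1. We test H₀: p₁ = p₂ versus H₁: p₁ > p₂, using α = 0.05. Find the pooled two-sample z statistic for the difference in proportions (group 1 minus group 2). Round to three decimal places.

p̂₁ = 1564/2452 = 0.637847, p̂₂ = 692/1017 = 0.680433.
Pooled p̂ = (1564+692)/(2452+1017) = 2256/3469 = 0.650332.
SE = √(p̂(1−p̂)(1/n₁+1/n₂)) = √(0.650332·0.349668·0.00139111) = √(0.00031634) = 0.017786.
z = (0.637847 − 0.680433)/0.017786 = -0.042586/0.017786 = -2.394.
p-value = P(Z > -2.394) ≈ 0.9917, so at α = 0.05 we fail to reject H₀.

z = -2.394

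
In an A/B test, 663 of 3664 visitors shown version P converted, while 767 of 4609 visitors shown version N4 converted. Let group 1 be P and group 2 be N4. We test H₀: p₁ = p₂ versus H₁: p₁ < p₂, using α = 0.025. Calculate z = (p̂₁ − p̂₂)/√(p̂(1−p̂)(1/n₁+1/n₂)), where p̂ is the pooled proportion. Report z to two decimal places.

p̂₁ = 663/3664 ≈ 0.18095, p̂₂ = 767/4609 ≈ 0.16641.
Pooled p̂ = (663+767)/(3664+4609) = 1430/8273 = 0.17285.
SE = √(0.142974 × 0.000489893) = 0.00837.
z = (0.18095 − 0.16641)/0.00837 = 0.01454/0.00837 = 1.74.
p-value = P(Z < 1.737) ≈ 0.9588; since p > α = 0.025, fail to reject H₀.

z = 1.74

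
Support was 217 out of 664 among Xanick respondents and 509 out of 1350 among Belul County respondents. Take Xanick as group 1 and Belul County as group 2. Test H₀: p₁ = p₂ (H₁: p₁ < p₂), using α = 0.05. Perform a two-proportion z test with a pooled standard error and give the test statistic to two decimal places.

p̂₁ = 217/664 ≈ 0.32681, p̂₂ = 509/1350 ≈ 0.37704.
Pooled p̂ = (217+509)/(664+1350) = 726/2014 = 0.36048.
SE = √(0.230533 × 0.00224676) = 0.02276.
z = (0.32681 − 0.37704)/0.02276 = -0.05023/0.02276 = -2.21.
p-value = P(Z < -2.207) ≈ 0.0137; since p < α = 0.05, reject H₀.

z = -2.21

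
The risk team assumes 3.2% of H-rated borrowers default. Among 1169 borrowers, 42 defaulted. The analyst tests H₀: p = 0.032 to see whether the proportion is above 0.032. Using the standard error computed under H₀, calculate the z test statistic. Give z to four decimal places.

p̂ = 42/1169 ≈ 0.0359281.
Under H₀, SE = √(0.032·0.968/1169) = √(2.64979e-05) = 0.0051476.
z = (0.0359281 − 0.032)/0.0051476 = 0.0039281/0.0051476 = 0.7631.
p-value = P(Z > 0.763) ≈ 0.2227.

z = 0.7631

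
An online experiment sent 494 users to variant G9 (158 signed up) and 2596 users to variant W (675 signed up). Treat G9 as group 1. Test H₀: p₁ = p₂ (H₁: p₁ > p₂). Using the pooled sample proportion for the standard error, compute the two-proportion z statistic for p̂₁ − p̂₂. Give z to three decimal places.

z = 2.746

p̂₁ = 158/494 = 0.319838, p̂₂ = 675/2596 = 0.260015.
Pooled p̂ = (158+675)/(494+2596) = 833/3090 = 0.269579.
SE = √(0.196906 × 0.0024095) = 0.021782.
z = (0.319838 − 0.260015)/0.021782 = 0.059823/0.021782 = 2.746.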